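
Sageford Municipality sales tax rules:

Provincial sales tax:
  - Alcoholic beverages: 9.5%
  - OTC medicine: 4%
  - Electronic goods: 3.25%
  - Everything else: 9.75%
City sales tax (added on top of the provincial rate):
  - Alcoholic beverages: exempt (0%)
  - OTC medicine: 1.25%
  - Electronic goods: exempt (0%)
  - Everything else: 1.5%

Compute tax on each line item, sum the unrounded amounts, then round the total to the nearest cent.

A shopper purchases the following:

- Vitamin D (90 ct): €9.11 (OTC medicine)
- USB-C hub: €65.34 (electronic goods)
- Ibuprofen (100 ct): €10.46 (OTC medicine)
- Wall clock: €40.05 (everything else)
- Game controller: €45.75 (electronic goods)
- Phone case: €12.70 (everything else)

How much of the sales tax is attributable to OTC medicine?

€1.03

Vitamin D (90 ct) €9.11: OTC medicine → 4% + 1.25% city = 5.25% → €0.478275
Ibuprofen (100 ct) €10.46: OTC medicine → 4% + 1.25% city = 5.25% → €0.54915
Tax on OTC medicine: unrounded sum = €1.027425 → €1.03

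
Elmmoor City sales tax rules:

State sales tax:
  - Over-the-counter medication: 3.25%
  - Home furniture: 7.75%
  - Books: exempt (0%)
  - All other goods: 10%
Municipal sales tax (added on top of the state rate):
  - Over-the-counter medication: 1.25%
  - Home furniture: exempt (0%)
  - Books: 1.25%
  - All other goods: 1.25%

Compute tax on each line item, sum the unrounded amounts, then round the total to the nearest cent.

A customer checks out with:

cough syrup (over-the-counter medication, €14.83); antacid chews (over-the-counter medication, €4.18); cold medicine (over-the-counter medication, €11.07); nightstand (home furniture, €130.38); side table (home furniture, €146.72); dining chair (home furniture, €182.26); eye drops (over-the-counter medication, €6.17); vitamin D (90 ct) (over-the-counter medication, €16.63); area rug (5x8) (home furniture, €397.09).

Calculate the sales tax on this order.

Cough syrup €14.83: over-the-counter medication → 3.25% + 1.25% municipal = 4.5% → €0.66735
Antacid chews €4.18: over-the-counter medication → 3.25% + 1.25% municipal = 4.5% → €0.1881
Cold medicine €11.07: over-the-counter medication → 3.25% + 1.25% municipal = 4.5% → €0.49815
Nightstand €130.38: home furniture → 7.75% + 0% municipal = 7.75% → €10.10445
Side table €146.72: home furniture → 7.75% + 0% municipal = 7.75% → €11.3708
Dining chair €182.26: home furniture → 7.75% + 0% municipal = 7.75% → €14.12515
Eye drops €6.17: over-the-counter medication → 3.25% + 1.25% municipal = 4.5% → €0.27765
Vitamin D (90 ct) €16.63: over-the-counter medication → 3.25% + 1.25% municipal = 4.5% → €0.74835
Area rug (5x8) €397.09: home furniture → 7.75% + 0% municipal = 7.75% → €30.774475
Unrounded tax sum = €68.754475 → €68.75

€68.75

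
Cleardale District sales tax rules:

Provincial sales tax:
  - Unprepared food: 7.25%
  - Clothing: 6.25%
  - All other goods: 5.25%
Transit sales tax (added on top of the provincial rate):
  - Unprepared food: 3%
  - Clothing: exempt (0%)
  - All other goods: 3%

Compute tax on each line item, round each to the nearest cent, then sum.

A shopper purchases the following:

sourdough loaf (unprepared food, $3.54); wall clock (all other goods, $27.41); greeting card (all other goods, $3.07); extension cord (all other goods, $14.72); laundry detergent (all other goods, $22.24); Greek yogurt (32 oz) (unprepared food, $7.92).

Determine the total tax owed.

$6.72

Sourdough loaf $3.54: unprepared food → 7.25% + 3% transit = 10.25% → $0.36
Wall clock $27.41: all other goods → 5.25% + 3% transit = 8.25% → $2.26
Greeting card $3.07: all other goods → 5.25% + 3% transit = 8.25% → $0.25
Extension cord $14.72: all other goods → 5.25% + 3% transit = 8.25% → $1.21
Laundry detergent $22.24: all other goods → 5.25% + 3% transit = 8.25% → $1.83
Greek yogurt (32 oz) $7.92: unprepared food → 7.25% + 3% transit = 10.25% → $0.81
Total tax = $0.36 + $2.26 + $0.25 + $1.21 + $1.83 + $0.81 = $6.72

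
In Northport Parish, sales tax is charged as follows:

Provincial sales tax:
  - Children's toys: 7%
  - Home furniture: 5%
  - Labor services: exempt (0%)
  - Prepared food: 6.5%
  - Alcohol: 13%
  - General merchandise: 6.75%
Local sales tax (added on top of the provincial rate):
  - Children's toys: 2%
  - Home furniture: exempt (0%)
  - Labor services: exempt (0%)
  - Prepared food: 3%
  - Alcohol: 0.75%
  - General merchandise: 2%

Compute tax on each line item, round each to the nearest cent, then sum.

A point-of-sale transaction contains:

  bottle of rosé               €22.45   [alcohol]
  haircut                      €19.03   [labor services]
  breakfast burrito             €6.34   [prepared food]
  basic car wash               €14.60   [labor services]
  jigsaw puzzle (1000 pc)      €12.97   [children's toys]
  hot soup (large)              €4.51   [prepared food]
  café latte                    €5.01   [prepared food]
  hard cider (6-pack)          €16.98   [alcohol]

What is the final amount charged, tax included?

Bottle of rosé €22.45: alcohol → 13% + 0.75% local = 13.75% → €3.09
Haircut €19.03: labor services → 0% + 0% local = 0% → €0.00
Breakfast burrito €6.34: prepared food → 6.5% + 3% local = 9.5% → €0.60
Basic car wash €14.60: labor services → 0% + 0% local = 0% → €0.00
Jigsaw puzzle (1000 pc) €12.97: children's toys → 7% + 2% local = 9% → €1.17
Hot soup (large) €4.51: prepared food → 6.5% + 3% local = 9.5% → €0.43
Café latte €5.01: prepared food → 6.5% + 3% local = 9.5% → €0.48
Hard cider (6-pack) €16.98: alcohol → 13% + 0.75% local = 13.75% → €2.33
Subtotal = €101.89; tax = €8.10; total due = €109.99

€109.99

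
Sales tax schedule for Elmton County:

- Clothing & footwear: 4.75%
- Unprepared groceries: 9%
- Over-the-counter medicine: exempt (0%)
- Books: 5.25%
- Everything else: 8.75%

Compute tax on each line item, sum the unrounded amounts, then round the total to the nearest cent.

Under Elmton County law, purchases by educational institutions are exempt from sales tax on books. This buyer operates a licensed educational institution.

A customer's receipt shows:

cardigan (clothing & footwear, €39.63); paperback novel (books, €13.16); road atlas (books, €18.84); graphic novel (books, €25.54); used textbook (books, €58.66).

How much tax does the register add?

€1.88

Cardigan €39.63: clothing & footwear → 4.75% → €1.882425
Paperback novel €13.16: books, buyer-exempt → 0% → €0.00
Road atlas €18.84: books, buyer-exempt → 0% → €0.00
Graphic novel €25.54: books, buyer-exempt → 0% → €0.00
Used textbook €58.66: books, buyer-exempt → 0% → €0.00
Unrounded tax sum = €1.882425 → €1.88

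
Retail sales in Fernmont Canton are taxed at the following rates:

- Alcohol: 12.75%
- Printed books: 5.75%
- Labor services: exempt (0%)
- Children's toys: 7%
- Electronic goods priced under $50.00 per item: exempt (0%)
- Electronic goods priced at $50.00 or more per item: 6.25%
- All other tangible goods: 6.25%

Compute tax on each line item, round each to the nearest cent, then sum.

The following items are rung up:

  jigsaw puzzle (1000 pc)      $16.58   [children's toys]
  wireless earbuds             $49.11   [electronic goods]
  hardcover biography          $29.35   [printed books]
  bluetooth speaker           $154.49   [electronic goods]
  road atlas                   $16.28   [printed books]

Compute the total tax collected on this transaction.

Jigsaw puzzle (1000 pc) $16.58: children's toys → 7% → $1.16
Wireless earbuds $49.11: electronic goods, under $50.00 → 0% → $0.00
Hardcover biography $29.35: printed books → 5.75% → $1.69
Bluetooth speaker $154.49: electronic goods, $50.00 or more → 6.25% → $9.66
Road atlas $16.28: printed books → 5.75% → $0.94
Total tax = $1.16 + $1.69 + $9.66 + $0.94 = $13.45

$13.45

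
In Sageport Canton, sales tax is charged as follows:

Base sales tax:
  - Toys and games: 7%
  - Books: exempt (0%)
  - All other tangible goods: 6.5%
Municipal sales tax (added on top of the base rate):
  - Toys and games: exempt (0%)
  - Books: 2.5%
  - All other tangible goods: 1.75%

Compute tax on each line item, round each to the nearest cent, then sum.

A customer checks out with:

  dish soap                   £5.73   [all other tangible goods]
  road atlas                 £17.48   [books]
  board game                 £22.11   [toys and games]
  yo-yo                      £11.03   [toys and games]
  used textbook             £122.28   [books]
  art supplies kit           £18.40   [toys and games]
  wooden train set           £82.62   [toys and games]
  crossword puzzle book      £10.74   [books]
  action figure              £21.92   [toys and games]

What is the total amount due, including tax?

£327.47

Dish soap £5.73: all other tangible goods → 6.5% + 1.75% municipal = 8.25% → £0.47
Road atlas £17.48: books → 0% + 2.5% municipal = 2.5% → £0.44
Board game £22.11: toys and games → 7% + 0% municipal = 7% → £1.55
Yo-yo £11.03: toys and games → 7% + 0% municipal = 7% → £0.77
Used textbook £122.28: books → 0% + 2.5% municipal = 2.5% → £3.06
Art supplies kit £18.40: toys and games → 7% + 0% municipal = 7% → £1.29
Wooden train set £82.62: toys and games → 7% + 0% municipal = 7% → £5.78
Crossword puzzle book £10.74: books → 0% + 2.5% municipal = 2.5% → £0.27
Action figure £21.92: toys and games → 7% + 0% municipal = 7% → £1.53
Subtotal = £312.31; tax = £15.16; total due = £327.47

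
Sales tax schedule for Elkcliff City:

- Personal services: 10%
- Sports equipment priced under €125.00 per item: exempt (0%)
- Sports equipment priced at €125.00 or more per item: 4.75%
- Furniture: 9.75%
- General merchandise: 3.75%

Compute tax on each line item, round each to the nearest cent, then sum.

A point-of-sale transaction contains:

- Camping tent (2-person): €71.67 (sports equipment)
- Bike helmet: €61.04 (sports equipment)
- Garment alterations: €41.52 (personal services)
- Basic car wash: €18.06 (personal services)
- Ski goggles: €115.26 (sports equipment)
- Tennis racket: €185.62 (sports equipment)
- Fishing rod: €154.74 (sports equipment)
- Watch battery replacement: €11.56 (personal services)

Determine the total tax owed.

€23.29

Camping tent (2-person) €71.67: sports equipment, under €125.00 → 0% → €0.00
Bike helmet €61.04: sports equipment, under €125.00 → 0% → €0.00
Garment alterations €41.52: personal services → 10% → €4.15
Basic car wash €18.06: personal services → 10% → €1.81
Ski goggles €115.26: sports equipment, under €125.00 → 0% → €0.00
Tennis racket €185.62: sports equipment, €125.00 or more → 4.75% → €8.82
Fishing rod €154.74: sports equipment, €125.00 or more → 4.75% → €7.35
Watch battery replacement €11.56: personal services → 10% → €1.16
Total tax = €4.15 + €1.81 + €8.82 + €7.35 + €1.16 = €23.29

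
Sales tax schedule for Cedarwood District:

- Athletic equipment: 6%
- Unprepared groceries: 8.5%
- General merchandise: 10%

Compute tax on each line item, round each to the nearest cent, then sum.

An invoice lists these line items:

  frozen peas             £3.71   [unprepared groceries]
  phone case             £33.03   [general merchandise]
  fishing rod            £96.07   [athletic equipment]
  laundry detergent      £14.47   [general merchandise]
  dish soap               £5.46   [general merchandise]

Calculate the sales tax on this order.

£11.38

Frozen peas £3.71: unprepared groceries → 8.5% → £0.32
Phone case £33.03: general merchandise → 10% → £3.30
Fishing rod £96.07: athletic equipment → 6% → £5.76
Laundry detergent £14.47: general merchandise → 10% → £1.45
Dish soap £5.46: general merchandise → 10% → £0.55
Total tax = £0.32 + £3.30 + £5.76 + £1.45 + £0.55 = £11.38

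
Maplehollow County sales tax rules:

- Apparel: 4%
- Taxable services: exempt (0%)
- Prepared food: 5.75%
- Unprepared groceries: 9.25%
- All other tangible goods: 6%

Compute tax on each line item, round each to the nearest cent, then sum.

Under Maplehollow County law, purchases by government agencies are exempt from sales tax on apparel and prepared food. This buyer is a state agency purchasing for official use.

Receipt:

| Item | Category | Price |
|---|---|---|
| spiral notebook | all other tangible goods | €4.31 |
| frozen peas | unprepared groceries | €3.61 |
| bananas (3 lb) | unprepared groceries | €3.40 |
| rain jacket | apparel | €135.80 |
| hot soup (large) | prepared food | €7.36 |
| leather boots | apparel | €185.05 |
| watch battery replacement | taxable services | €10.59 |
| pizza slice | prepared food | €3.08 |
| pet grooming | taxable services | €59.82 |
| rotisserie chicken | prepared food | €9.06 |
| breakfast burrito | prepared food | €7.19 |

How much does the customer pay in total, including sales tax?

€430.17

Spiral notebook €4.31: all other tangible goods → 6% → €0.26
Frozen peas €3.61: unprepared groceries → 9.25% → €0.33
Bananas (3 lb) €3.40: unprepared groceries → 9.25% → €0.31
Rain jacket €135.80: apparel, buyer-exempt → 0% → €0.00
Hot soup (large) €7.36: prepared food, buyer-exempt → 0% → €0.00
Leather boots €185.05: apparel, buyer-exempt → 0% → €0.00
Watch battery replacement €10.59: taxable services → 0% → €0.00
Pizza slice €3.08: prepared food, buyer-exempt → 0% → €0.00
Pet grooming €59.82: taxable services → 0% → €0.00
Rotisserie chicken €9.06: prepared food, buyer-exempt → 0% → €0.00
Breakfast burrito €7.19: prepared food, buyer-exempt → 0% → €0.00
Subtotal = €429.27; tax = €0.90; total due = €430.17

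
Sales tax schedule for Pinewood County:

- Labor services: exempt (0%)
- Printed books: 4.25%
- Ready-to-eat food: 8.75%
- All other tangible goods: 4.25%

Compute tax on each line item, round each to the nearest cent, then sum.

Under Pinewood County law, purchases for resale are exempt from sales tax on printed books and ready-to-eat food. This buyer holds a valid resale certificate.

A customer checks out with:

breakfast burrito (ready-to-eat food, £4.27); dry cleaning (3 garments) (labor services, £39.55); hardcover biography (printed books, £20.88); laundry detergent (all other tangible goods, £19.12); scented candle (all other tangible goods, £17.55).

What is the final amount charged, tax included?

£102.93

Breakfast burrito £4.27: ready-to-eat food, buyer-exempt → 0% → £0.00
Dry cleaning (3 garments) £39.55: labor services → 0% → £0.00
Hardcover biography £20.88: printed books, buyer-exempt → 0% → £0.00
Laundry detergent £19.12: all other tangible goods → 4.25% → £0.81
Scented candle £17.55: all other tangible goods → 4.25% → £0.75
Subtotal = £101.37; tax = £1.56; total due = £102.93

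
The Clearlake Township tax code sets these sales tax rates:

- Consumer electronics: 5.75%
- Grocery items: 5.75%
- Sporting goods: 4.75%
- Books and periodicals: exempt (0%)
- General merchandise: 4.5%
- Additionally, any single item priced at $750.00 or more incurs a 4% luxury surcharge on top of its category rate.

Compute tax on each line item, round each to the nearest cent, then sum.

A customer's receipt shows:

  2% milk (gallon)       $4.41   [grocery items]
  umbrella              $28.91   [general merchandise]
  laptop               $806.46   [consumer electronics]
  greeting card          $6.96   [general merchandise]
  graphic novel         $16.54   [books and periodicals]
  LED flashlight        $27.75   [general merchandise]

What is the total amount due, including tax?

2% milk (gallon) $4.41: grocery items → 5.75% → $0.25
Umbrella $28.91: general merchandise → 4.5% → $1.30
Laptop $806.46: consumer electronics → 5.75% + 4% surcharge = 9.75% → $78.63
Greeting card $6.96: general merchandise → 4.5% → $0.31
Graphic novel $16.54: books and periodicals → 0% → $0.00
LED flashlight $27.75: general merchandise → 4.5% → $1.25
Subtotal = $891.03; tax = $81.74; total due = $972.77

$972.77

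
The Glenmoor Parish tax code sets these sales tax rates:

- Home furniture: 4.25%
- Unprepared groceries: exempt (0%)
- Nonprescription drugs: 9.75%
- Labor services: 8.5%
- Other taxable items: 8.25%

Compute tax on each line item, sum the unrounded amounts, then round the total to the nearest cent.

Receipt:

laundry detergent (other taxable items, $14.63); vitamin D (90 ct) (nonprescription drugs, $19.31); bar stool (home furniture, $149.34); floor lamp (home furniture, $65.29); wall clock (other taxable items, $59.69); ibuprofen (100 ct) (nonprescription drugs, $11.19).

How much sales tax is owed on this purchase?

Laundry detergent $14.63: other taxable items → 8.25% → $1.206975
Vitamin D (90 ct) $19.31: nonprescription drugs → 9.75% → $1.882725
Bar stool $149.34: home furniture → 4.25% → $6.34695
Floor lamp $65.29: home furniture → 4.25% → $2.774825
Wall clock $59.69: other taxable items → 8.25% → $4.924425
Ibuprofen (100 ct) $11.19: nonprescription drugs → 9.75% → $1.091025
Unrounded tax sum = $18.226925 → $18.23

$18.23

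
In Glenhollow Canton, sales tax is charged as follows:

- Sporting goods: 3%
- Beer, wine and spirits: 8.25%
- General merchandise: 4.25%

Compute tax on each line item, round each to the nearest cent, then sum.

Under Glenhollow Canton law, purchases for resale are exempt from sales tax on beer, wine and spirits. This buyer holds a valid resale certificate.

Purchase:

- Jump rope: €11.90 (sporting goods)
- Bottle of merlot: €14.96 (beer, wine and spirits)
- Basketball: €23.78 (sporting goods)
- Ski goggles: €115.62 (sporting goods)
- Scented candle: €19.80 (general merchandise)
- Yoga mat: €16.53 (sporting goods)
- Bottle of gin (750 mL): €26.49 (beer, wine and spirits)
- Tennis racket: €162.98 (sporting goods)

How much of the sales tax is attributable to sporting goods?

€9.93

Jump rope €11.90: sporting goods → 3% → €0.36
Basketball €23.78: sporting goods → 3% → €0.71
Ski goggles €115.62: sporting goods → 3% → €3.47
Yoga mat €16.53: sporting goods → 3% → €0.50
Tennis racket €162.98: sporting goods → 3% → €4.89
Tax on sporting goods = €0.36 + €0.71 + €3.47 + €0.50 + €4.89 = €9.93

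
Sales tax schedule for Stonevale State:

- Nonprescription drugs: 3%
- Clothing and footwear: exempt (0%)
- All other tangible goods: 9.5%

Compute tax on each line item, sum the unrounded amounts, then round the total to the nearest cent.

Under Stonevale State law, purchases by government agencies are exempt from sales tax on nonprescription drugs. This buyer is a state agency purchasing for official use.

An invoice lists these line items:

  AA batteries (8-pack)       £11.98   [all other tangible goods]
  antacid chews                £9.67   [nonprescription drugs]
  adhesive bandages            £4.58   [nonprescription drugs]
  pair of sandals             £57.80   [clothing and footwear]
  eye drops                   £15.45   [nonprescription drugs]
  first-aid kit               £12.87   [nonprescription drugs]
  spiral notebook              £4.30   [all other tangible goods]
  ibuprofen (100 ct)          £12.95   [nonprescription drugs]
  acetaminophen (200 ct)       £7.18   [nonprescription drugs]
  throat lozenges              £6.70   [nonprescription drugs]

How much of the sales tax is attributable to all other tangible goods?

£1.55

AA batteries (8-pack) £11.98: all other tangible goods → 9.5% → £1.1381
Spiral notebook £4.30: all other tangible goods → 9.5% → £0.4085
Tax on all other tangible goods: unrounded sum = £1.5466 → £1.55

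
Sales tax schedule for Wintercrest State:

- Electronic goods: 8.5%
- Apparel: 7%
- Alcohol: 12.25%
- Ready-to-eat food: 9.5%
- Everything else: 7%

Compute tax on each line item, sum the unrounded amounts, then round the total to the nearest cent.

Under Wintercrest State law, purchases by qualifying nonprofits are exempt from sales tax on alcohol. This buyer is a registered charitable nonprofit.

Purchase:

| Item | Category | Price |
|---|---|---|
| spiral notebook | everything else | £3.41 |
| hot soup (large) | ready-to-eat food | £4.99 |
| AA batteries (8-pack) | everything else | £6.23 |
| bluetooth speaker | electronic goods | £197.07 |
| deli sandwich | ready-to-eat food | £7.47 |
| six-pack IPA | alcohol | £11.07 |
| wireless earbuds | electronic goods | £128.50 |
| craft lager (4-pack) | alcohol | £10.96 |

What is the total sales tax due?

£29.53

Spiral notebook £3.41: everything else → 7% → £0.2387
Hot soup (large) £4.99: ready-to-eat food → 9.5% → £0.47405
AA batteries (8-pack) £6.23: everything else → 7% → £0.4361
Bluetooth speaker £197.07: electronic goods → 8.5% → £16.75095
Deli sandwich £7.47: ready-to-eat food → 9.5% → £0.70965
Six-pack IPA £11.07: alcohol, buyer-exempt → 0% → £0.00
Wireless earbuds £128.50: electronic goods → 8.5% → £10.9225
Craft lager (4-pack) £10.96: alcohol, buyer-exempt → 0% → £0.00
Unrounded tax sum = £29.53195 → £29.53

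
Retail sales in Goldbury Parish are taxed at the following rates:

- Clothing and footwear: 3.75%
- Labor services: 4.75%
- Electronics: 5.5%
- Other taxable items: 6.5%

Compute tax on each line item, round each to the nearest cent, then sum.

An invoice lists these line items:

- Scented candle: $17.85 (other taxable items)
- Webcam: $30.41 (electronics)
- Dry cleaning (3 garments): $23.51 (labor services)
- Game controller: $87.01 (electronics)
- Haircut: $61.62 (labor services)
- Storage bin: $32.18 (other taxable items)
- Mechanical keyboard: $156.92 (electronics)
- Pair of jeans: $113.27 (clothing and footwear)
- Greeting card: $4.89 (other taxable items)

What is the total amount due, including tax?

$554.62

Scented candle $17.85: other taxable items → 6.5% → $1.16
Webcam $30.41: electronics → 5.5% → $1.67
Dry cleaning (3 garments) $23.51: labor services → 4.75% → $1.12
Game controller $87.01: electronics → 5.5% → $4.79
Haircut $61.62: labor services → 4.75% → $2.93
Storage bin $32.18: other taxable items → 6.5% → $2.09
Mechanical keyboard $156.92: electronics → 5.5% → $8.63
Pair of jeans $113.27: clothing and footwear → 3.75% → $4.25
Greeting card $4.89: other taxable items → 6.5% → $0.32
Subtotal = $527.66; tax = $26.96; total due = $554.62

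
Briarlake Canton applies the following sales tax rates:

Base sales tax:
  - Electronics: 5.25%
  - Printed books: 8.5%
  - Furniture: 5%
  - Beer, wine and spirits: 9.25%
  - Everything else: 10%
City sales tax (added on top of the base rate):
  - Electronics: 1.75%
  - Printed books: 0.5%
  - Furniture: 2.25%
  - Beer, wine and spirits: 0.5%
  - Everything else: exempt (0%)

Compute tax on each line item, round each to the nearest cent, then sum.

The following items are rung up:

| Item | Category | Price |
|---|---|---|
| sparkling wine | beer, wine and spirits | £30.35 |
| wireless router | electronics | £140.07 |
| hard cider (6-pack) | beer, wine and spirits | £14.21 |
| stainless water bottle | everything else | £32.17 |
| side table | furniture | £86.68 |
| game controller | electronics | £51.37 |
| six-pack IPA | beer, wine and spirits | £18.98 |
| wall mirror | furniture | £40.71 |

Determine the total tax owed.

£32.05

Sparkling wine £30.35: beer, wine and spirits → 9.25% + 0.5% city = 9.75% → £2.96
Wireless router £140.07: electronics → 5.25% + 1.75% city = 7% → £9.80
Hard cider (6-pack) £14.21: beer, wine and spirits → 9.25% + 0.5% city = 9.75% → £1.39
Stainless water bottle £32.17: everything else → 10% + 0% city = 10% → £3.22
Side table £86.68: furniture → 5% + 2.25% city = 7.25% → £6.28
Game controller £51.37: electronics → 5.25% + 1.75% city = 7% → £3.60
Six-pack IPA £18.98: beer, wine and spirits → 9.25% + 0.5% city = 9.75% → £1.85
Wall mirror £40.71: furniture → 5% + 2.25% city = 7.25% → £2.95
Total tax = £2.96 + £9.80 + £1.39 + £3.22 + £6.28 + £3.60 + £1.85 + £2.95 = £32.05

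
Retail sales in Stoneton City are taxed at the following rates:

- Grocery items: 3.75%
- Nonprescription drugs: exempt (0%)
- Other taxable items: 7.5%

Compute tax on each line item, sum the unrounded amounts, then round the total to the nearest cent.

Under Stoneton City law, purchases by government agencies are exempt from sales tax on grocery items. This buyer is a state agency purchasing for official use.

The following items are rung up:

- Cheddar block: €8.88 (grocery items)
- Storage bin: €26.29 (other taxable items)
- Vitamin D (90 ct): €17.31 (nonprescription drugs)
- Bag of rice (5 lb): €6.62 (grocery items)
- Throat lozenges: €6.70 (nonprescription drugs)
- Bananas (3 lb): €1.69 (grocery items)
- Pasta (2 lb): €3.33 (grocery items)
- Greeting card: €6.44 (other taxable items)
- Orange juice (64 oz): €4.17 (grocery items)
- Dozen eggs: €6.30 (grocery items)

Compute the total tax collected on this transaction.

Cheddar block €8.88: grocery items, buyer-exempt → 0% → €0.00
Storage bin €26.29: other taxable items → 7.5% → €1.97175
Vitamin D (90 ct) €17.31: nonprescription drugs → 0% → €0.00
Bag of rice (5 lb) €6.62: grocery items, buyer-exempt → 0% → €0.00
Throat lozenges €6.70: nonprescription drugs → 0% → €0.00
Bananas (3 lb) €1.69: grocery items, buyer-exempt → 0% → €0.00
Pasta (2 lb) €3.33: grocery items, buyer-exempt → 0% → €0.00
Greeting card €6.44: other taxable items → 7.5% → €0.483
Orange juice (64 oz) €4.17: grocery items, buyer-exempt → 0% → €0.00
Dozen eggs €6.30: grocery items, buyer-exempt → 0% → €0.00
Unrounded tax sum = €2.45475 → €2.45

€2.45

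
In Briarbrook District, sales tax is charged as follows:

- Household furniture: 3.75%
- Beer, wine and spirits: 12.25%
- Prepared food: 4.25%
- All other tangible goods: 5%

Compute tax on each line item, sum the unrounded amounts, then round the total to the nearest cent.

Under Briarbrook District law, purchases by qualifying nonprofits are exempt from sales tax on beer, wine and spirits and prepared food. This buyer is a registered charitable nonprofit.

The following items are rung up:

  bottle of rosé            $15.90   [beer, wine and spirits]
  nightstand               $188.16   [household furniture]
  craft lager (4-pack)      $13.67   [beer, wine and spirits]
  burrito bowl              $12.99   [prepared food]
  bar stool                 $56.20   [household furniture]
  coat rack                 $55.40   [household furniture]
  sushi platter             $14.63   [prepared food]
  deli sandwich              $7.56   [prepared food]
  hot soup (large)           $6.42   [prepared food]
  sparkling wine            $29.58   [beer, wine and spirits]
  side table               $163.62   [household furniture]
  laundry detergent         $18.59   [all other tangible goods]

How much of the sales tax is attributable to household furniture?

$17.38

Nightstand $188.16: household furniture → 3.75% → $7.056
Bar stool $56.20: household furniture → 3.75% → $2.1075
Coat rack $55.40: household furniture → 3.75% → $2.0775
Side table $163.62: household furniture → 3.75% → $6.13575
Tax on household furniture: unrounded sum = $17.37675 → $17.38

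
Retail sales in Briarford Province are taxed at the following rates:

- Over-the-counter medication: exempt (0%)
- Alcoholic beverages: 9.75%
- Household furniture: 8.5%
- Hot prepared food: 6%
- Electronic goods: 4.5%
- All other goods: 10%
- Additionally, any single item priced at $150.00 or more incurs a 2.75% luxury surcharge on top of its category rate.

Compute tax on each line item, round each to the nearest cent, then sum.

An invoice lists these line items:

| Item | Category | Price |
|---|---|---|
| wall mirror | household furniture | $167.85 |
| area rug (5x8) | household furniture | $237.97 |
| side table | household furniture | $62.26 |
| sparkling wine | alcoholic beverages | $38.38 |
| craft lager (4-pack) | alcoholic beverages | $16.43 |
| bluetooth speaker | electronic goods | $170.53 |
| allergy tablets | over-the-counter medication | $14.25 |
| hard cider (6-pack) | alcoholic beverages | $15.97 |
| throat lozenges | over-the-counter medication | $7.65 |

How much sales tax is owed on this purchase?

$70.20

Wall mirror $167.85: household furniture → 8.5% + 2.75% surcharge = 11.25% → $18.88
Area rug (5x8) $237.97: household furniture → 8.5% + 2.75% surcharge = 11.25% → $26.77
Side table $62.26: household furniture → 8.5% → $5.29
Sparkling wine $38.38: alcoholic beverages → 9.75% → $3.74
Craft lager (4-pack) $16.43: alcoholic beverages → 9.75% → $1.60
Bluetooth speaker $170.53: electronic goods → 4.5% + 2.75% surcharge = 7.25% → $12.36
Allergy tablets $14.25: over-the-counter medication → 0% → $0.00
Hard cider (6-pack) $15.97: alcoholic beverages → 9.75% → $1.56
Throat lozenges $7.65: over-the-counter medication → 0% → $0.00
Total tax = $18.88 + $26.77 + $5.29 + $3.74 + $1.60 + $12.36 + $1.56 = $70.20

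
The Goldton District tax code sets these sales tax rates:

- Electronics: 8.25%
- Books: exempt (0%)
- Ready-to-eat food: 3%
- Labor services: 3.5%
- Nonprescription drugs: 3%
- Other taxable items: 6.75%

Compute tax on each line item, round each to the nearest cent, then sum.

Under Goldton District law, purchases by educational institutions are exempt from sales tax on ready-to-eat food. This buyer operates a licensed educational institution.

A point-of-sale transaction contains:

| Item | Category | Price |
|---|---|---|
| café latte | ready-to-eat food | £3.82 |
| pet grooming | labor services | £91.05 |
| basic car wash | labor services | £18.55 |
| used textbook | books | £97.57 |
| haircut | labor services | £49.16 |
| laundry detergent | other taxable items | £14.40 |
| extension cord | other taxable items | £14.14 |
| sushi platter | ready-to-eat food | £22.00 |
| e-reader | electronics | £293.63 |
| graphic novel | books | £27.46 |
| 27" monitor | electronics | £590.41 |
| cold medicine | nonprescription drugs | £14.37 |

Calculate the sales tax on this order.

£80.84

Café latte £3.82: ready-to-eat food, buyer-exempt → 0% → £0.00
Pet grooming £91.05: labor services → 3.5% → £3.19
Basic car wash £18.55: labor services → 3.5% → £0.65
Used textbook £97.57: books → 0% → £0.00
Haircut £49.16: labor services → 3.5% → £1.72
Laundry detergent £14.40: other taxable items → 6.75% → £0.97
Extension cord £14.14: other taxable items → 6.75% → £0.95
Sushi platter £22.00: ready-to-eat food, buyer-exempt → 0% → £0.00
E-reader £293.63: electronics → 8.25% → £24.22
Graphic novel £27.46: books → 0% → £0.00
27" monitor £590.41: electronics → 8.25% → £48.71
Cold medicine £14.37: nonprescription drugs → 3% → £0.43
Total tax = £3.19 + £0.65 + £1.72 + £0.97 + £0.95 + £24.22 + £48.71 + £0.43 = £80.84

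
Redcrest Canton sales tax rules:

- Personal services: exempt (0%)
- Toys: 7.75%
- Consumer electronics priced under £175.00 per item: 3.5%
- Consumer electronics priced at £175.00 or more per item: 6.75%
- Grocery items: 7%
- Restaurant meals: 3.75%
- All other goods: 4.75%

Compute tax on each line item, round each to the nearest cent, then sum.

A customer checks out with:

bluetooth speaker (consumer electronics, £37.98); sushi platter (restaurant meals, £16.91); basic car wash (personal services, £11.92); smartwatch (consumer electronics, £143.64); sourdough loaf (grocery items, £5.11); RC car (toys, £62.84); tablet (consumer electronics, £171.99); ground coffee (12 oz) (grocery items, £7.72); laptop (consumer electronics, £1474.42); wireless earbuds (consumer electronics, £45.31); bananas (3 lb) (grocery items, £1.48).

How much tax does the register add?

£119.99

Bluetooth speaker £37.98: consumer electronics, under £175.00 → 3.5% → £1.33
Sushi platter £16.91: restaurant meals → 3.75% → £0.63
Basic car wash £11.92: personal services → 0% → £0.00
Smartwatch £143.64: consumer electronics, under £175.00 → 3.5% → £5.03
Sourdough loaf £5.11: grocery items → 7% → £0.36
RC car £62.84: toys → 7.75% → £4.87
Tablet £171.99: consumer electronics, under £175.00 → 3.5% → £6.02
Ground coffee (12 oz) £7.72: grocery items → 7% → £0.54
Laptop £1474.42: consumer electronics, £175.00 or more → 6.75% → £99.52
Wireless earbuds £45.31: consumer electronics, under £175.00 → 3.5% → £1.59
Bananas (3 lb) £1.48: grocery items → 7% → £0.10
Total tax = £1.33 + £0.63 + £5.03 + £0.36 + £4.87 + £6.02 + £0.54 + £99.52 + £1.59 + £0.10 = £119.99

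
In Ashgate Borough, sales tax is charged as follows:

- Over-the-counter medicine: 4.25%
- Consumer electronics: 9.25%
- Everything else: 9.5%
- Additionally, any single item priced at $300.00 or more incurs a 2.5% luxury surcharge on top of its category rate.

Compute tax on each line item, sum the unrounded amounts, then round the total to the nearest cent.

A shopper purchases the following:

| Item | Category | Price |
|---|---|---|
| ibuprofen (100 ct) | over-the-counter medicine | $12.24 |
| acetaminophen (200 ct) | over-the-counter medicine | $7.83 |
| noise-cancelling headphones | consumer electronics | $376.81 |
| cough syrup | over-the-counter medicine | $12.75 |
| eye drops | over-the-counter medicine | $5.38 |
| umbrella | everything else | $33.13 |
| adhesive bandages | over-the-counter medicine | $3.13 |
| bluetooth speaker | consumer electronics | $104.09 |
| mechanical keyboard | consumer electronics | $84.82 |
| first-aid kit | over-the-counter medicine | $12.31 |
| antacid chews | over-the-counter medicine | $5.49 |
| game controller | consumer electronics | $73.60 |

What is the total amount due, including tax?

$805.80

Ibuprofen (100 ct) $12.24: over-the-counter medicine → 4.25% → $0.5202
Acetaminophen (200 ct) $7.83: over-the-counter medicine → 4.25% → $0.332775
Noise-cancelling headphones $376.81: consumer electronics → 9.25% + 2.5% surcharge = 11.75% → $44.275175
Cough syrup $12.75: over-the-counter medicine → 4.25% → $0.541875
Eye drops $5.38: over-the-counter medicine → 4.25% → $0.22865
Umbrella $33.13: everything else → 9.5% → $3.14735
Adhesive bandages $3.13: over-the-counter medicine → 4.25% → $0.133025
Bluetooth speaker $104.09: consumer electronics → 9.25% → $9.628325
Mechanical keyboard $84.82: consumer electronics → 9.25% → $7.84585
First-aid kit $12.31: over-the-counter medicine → 4.25% → $0.523175
Antacid chews $5.49: over-the-counter medicine → 4.25% → $0.233325
Game controller $73.60: consumer electronics → 9.25% → $6.808
Subtotal = $731.58; unrounded tax = $74.217725 → $74.22; total due = $805.80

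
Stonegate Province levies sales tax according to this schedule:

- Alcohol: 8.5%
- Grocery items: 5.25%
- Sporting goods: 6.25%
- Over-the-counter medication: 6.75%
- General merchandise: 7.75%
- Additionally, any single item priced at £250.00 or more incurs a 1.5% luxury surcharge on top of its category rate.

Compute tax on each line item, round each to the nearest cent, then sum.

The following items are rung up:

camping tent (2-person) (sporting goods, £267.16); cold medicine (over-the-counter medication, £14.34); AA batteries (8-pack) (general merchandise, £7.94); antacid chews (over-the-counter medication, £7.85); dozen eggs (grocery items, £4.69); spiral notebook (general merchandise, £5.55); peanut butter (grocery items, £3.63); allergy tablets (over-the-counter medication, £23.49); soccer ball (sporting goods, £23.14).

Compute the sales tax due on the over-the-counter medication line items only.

Cold medicine £14.34: over-the-counter medication → 6.75% → £0.97
Antacid chews £7.85: over-the-counter medication → 6.75% → £0.53
Allergy tablets £23.49: over-the-counter medication → 6.75% → £1.59
Tax on over-the-counter medication = £0.97 + £0.53 + £1.59 = £3.09

£3.09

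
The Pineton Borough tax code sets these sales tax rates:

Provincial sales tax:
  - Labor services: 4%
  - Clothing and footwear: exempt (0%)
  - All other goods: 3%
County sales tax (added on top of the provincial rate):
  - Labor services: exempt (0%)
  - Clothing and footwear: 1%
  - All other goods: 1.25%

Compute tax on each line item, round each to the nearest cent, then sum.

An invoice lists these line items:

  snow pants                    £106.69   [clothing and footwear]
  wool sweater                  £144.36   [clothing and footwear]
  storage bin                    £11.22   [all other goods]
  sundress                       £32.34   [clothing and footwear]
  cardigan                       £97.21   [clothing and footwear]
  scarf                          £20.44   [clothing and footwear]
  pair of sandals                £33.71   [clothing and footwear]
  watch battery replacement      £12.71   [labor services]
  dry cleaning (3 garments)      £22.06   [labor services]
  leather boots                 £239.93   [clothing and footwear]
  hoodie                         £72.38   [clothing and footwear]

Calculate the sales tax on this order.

Snow pants £106.69: clothing and footwear → 0% + 1% county = 1% → £1.07
Wool sweater £144.36: clothing and footwear → 0% + 1% county = 1% → £1.44
Storage bin £11.22: all other goods → 3% + 1.25% county = 4.25% → £0.48
Sundress £32.34: clothing and footwear → 0% + 1% county = 1% → £0.32
Cardigan £97.21: clothing and footwear → 0% + 1% county = 1% → £0.97
Scarf £20.44: clothing and footwear → 0% + 1% county = 1% → £0.20
Pair of sandals £33.71: clothing and footwear → 0% + 1% county = 1% → £0.34
Watch battery replacement £12.71: labor services → 4% + 0% county = 4% → £0.51
Dry cleaning (3 garments) £22.06: labor services → 4% + 0% county = 4% → £0.88
Leather boots £239.93: clothing and footwear → 0% + 1% county = 1% → £2.40
Hoodie £72.38: clothing and footwear → 0% + 1% county = 1% → £0.72
Total tax = £1.07 + £1.44 + £0.48 + £0.32 + £0.97 + £0.20 + £0.34 + £0.51 + £0.88 + £2.40 + £0.72 = £9.33

£9.33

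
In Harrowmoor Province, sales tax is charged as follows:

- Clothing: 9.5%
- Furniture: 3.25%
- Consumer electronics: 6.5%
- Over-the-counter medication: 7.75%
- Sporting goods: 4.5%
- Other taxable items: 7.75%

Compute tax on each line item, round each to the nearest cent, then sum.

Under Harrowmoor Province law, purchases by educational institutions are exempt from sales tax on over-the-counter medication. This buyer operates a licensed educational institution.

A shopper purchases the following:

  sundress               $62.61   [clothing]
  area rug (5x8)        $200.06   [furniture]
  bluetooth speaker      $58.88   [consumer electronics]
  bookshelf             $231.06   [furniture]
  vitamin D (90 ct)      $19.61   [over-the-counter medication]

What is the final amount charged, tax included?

Sundress $62.61: clothing → 9.5% → $5.95
Area rug (5x8) $200.06: furniture → 3.25% → $6.50
Bluetooth speaker $58.88: consumer electronics → 6.5% → $3.83
Bookshelf $231.06: furniture → 3.25% → $7.51
Vitamin D (90 ct) $19.61: over-the-counter medication, buyer-exempt → 0% → $0.00
Subtotal = $572.22; tax = $23.79; total due = $596.01

$596.01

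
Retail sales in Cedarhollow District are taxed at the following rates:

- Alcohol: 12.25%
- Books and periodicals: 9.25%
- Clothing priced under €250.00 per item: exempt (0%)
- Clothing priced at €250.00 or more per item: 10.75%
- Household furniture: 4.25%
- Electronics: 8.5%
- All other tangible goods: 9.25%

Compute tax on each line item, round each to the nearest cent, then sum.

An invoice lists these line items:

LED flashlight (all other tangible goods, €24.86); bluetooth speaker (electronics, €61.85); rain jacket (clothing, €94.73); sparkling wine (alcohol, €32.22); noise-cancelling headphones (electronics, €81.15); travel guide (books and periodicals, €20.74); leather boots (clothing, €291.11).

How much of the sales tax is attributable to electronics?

Bluetooth speaker €61.85: electronics → 8.5% → €5.26
Noise-cancelling headphones €81.15: electronics → 8.5% → €6.90
Tax on electronics = €5.26 + €6.90 = €12.16

€12.16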